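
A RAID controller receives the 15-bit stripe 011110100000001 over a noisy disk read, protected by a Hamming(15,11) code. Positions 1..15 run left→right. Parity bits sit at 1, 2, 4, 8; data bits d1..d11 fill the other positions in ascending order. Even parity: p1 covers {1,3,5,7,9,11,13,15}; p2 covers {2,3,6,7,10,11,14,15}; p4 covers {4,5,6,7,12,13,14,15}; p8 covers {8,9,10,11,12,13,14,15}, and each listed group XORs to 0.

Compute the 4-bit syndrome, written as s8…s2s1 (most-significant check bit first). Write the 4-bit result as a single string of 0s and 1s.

s1 (pos 1,3,5,7,9,11,13,15): 0⊕1⊕1⊕1⊕0⊕0⊕0⊕1 = 0
s2 (pos 2,3,6,7,10,11,14,15): 1⊕1⊕0⊕1⊕0⊕0⊕0⊕1 = 0
s4 (pos 4,5,6,7,12,13,14,15): 1⊕1⊕0⊕1⊕0⊕0⊕0⊕1 = 0
s8 (pos 8,9,10,11,12,13,14,15): 0⊕0⊕0⊕0⊕0⊕0⊕0⊕1 = 1
Syndrome s8…s1 = 1000 → error at position 8.

1000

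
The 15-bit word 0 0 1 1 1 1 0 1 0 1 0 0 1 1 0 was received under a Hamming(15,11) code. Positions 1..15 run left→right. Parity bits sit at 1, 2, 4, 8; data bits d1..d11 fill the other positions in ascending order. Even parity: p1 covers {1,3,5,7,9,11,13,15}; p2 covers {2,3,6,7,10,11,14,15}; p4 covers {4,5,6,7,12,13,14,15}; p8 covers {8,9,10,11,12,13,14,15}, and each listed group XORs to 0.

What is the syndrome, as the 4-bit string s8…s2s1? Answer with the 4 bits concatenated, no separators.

0101

s1 (pos 1,3,5,7,9,11,13,15): 0⊕1⊕1⊕0⊕0⊕0⊕1⊕0 = 1
s2 (pos 2,3,6,7,10,11,14,15): 0⊕1⊕1⊕0⊕1⊕0⊕1⊕0 = 0
s4 (pos 4,5,6,7,12,13,14,15): 1⊕1⊕1⊕0⊕0⊕1⊕1⊕0 = 1
s8 (pos 8,9,10,11,12,13,14,15): 1⊕0⊕1⊕0⊕0⊕1⊕1⊕0 = 0
Syndrome s8…s1 = 0101 → error at position 5.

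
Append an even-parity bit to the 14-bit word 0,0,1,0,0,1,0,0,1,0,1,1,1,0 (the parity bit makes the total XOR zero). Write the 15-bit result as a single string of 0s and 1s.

XOR of the 14 data bits: 0⊕0⊕1⊕0⊕0⊕1⊕0⊕0⊕1⊕0⊕1⊕1⊕1⊕0 = 0
Parity bit = 0 (so all 15 bits XOR to 0).

001001001011100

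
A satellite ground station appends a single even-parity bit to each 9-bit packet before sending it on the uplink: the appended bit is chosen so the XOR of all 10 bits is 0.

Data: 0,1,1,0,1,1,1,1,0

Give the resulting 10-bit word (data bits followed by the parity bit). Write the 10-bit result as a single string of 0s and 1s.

XOR of the 9 data bits: 0⊕1⊕1⊕0⊕1⊕1⊕1⊕1⊕0 = 0
Parity bit = 0 (so all 10 bits XOR to 0).

0110111100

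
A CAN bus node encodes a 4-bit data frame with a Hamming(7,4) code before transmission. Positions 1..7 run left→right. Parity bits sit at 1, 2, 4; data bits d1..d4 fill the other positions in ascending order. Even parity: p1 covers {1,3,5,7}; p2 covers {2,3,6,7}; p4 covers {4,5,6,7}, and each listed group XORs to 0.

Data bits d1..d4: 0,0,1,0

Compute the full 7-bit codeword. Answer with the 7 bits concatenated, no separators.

Place data at non-parity positions: p1 p2 0 p4 0 1 0
p1 (pos 1,3,5,7): XOR of data positions = 0⊕0⊕0 = 0
p2 (pos 2,3,6,7): XOR of data positions = 0⊕1⊕0 = 1
p4 (pos 4,5,6,7): XOR of data positions = 0⊕1⊕0 = 1
Codeword: 0101010

0101010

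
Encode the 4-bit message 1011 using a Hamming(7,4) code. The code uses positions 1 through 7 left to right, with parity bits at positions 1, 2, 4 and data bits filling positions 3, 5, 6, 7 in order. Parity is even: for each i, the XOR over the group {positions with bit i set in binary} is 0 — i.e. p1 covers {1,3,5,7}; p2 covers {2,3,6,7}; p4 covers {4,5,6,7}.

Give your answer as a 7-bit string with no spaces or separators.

0110011

Place data at non-parity positions: p1 p2 1 p4 0 1 1
p1 (pos 1,3,5,7): XOR of data positions = 1⊕0⊕1 = 0
p2 (pos 2,3,6,7): XOR of data positions = 1⊕1⊕1 = 1
p4 (pos 4,5,6,7): XOR of data positions = 0⊕1⊕1 = 0
Codeword: 0110011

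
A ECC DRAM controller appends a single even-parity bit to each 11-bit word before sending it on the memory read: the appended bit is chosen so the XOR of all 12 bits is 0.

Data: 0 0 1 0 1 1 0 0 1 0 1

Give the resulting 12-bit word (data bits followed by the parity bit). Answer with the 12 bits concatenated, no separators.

XOR of the 11 data bits: 0⊕0⊕1⊕0⊕1⊕1⊕0⊕0⊕1⊕0⊕1 = 1
Parity bit = 1 (so all 12 bits XOR to 0).

001011001011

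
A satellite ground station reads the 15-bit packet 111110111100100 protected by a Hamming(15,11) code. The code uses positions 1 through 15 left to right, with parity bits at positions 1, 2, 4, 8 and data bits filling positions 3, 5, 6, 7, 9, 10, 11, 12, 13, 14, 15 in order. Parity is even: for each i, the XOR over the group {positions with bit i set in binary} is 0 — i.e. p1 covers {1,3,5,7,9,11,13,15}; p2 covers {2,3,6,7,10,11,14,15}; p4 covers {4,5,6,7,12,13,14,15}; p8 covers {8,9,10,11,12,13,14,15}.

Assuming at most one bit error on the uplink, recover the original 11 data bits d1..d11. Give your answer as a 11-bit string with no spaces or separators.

11011100100

s1 (pos 1,3,5,7,9,11,13,15): 1⊕1⊕1⊕1⊕1⊕0⊕1⊕0 = 0
s2 (pos 2,3,6,7,10,11,14,15): 1⊕1⊕0⊕1⊕1⊕0⊕0⊕0 = 0
s4 (pos 4,5,6,7,12,13,14,15): 1⊕1⊕0⊕1⊕0⊕1⊕0⊕0 = 0
s8 (pos 8,9,10,11,12,13,14,15): 1⊕1⊕1⊕0⊕0⊕1⊕0⊕0 = 0
Syndrome s8…s1 = 0000 → no error.
Read data bits from positions 3,5,6,7,9,10,11,12,13,14,15: 11011100100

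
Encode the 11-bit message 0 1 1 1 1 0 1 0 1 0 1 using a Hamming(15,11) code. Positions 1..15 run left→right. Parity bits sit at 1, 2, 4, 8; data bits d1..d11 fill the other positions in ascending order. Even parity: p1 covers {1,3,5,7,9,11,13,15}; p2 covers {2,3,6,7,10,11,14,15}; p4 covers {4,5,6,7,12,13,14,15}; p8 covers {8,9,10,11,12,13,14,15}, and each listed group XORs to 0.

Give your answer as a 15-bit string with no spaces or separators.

Place data at non-parity positions: p1 p2 0 p4 1 1 1 p8 1 0 1 0 1 0 1
p1 (pos 1,3,5,7,9,11,13,15): XOR of data positions = 0⊕1⊕1⊕1⊕1⊕1⊕1 = 0
p2 (pos 2,3,6,7,10,11,14,15): XOR of data positions = 0⊕1⊕1⊕0⊕1⊕0⊕1 = 0
p4 (pos 4,5,6,7,12,13,14,15): XOR of data positions = 1⊕1⊕1⊕0⊕1⊕0⊕1 = 1
p8 (pos 8,9,10,11,12,13,14,15): XOR of data positions = 1⊕0⊕1⊕0⊕1⊕0⊕1 = 0
Codeword: 000111101010101

000111101010101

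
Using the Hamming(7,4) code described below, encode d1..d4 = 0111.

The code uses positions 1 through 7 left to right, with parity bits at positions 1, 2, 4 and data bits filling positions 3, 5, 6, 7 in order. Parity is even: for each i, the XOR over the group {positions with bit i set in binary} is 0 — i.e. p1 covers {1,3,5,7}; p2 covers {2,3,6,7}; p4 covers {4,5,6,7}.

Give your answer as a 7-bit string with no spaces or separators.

Place data at non-parity positions: p1 p2 0 p4 1 1 1
p1 (pos 1,3,5,7): XOR of data positions = 0⊕1⊕1 = 0
p2 (pos 2,3,6,7): XOR of data positions = 0⊕1⊕1 = 0
p4 (pos 4,5,6,7): XOR of data positions = 1⊕1⊕1 = 1
Codeword: 0001111

0001111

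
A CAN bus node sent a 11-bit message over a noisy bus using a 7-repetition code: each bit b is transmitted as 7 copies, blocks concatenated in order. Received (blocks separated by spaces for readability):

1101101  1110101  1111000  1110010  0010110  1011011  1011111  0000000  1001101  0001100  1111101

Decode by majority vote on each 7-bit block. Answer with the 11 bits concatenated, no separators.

11110110101

Block 1 (1101101): 5 ones → 1
Block 2 (1110101): 5 ones → 1
Block 3 (1111000): 4 ones → 1
Block 4 (1110010): 4 ones → 1
Block 5 (0010110): 3 ones → 0
Block 6 (1011011): 5 ones → 1
Block 7 (1011111): 6 ones → 1
Block 8 (0000000): 0 ones → 0
Block 9 (1001101): 4 ones → 1
Block 10 (0001100): 2 ones → 0
Block 11 (1111101): 6 ones → 1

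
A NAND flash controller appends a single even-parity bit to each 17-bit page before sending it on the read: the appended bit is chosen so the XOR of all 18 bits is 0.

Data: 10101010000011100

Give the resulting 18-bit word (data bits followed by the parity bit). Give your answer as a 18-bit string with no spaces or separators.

XOR of the 17 data bits: 1⊕0⊕1⊕0⊕1⊕0⊕1⊕0⊕0⊕0⊕0⊕0⊕1⊕1⊕1⊕0⊕0 = 1
Parity bit = 1 (so all 18 bits XOR to 0).

101010100000111001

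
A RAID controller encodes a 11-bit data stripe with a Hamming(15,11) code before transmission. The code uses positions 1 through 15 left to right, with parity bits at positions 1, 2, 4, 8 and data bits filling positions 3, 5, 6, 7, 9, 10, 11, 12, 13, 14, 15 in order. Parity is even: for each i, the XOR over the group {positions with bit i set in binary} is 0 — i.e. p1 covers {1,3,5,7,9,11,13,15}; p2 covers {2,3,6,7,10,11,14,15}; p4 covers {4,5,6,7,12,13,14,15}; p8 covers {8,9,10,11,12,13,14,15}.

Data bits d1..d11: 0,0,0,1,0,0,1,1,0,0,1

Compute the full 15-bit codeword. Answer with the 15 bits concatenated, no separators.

110100110011001

Place data at non-parity positions: p1 p2 0 p4 0 0 1 p8 0 0 1 1 0 0 1
p1 (pos 1,3,5,7,9,11,13,15): XOR of data positions = 0⊕0⊕1⊕0⊕1⊕0⊕1 = 1
p2 (pos 2,3,6,7,10,11,14,15): XOR of data positions = 0⊕0⊕1⊕0⊕1⊕0⊕1 = 1
p4 (pos 4,5,6,7,12,13,14,15): XOR of data positions = 0⊕0⊕1⊕1⊕0⊕0⊕1 = 1
p8 (pos 8,9,10,11,12,13,14,15): XOR of data positions = 0⊕0⊕1⊕1⊕0⊕0⊕1 = 1
Codeword: 110100110011001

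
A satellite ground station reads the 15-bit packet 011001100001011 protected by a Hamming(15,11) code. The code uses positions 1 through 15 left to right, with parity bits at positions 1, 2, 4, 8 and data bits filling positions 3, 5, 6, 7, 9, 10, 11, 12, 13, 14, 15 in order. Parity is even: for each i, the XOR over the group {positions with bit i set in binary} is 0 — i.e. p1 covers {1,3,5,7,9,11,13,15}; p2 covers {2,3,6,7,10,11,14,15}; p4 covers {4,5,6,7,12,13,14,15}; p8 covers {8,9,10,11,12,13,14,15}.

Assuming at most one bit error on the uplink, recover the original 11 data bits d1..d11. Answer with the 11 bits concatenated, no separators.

10110001111

s1 (pos 1,3,5,7,9,11,13,15): 0⊕1⊕0⊕1⊕0⊕0⊕0⊕1 = 1
s2 (pos 2,3,6,7,10,11,14,15): 1⊕1⊕1⊕1⊕0⊕0⊕1⊕1 = 0
s4 (pos 4,5,6,7,12,13,14,15): 0⊕0⊕1⊕1⊕1⊕0⊕1⊕1 = 1
s8 (pos 8,9,10,11,12,13,14,15): 0⊕0⊕0⊕0⊕1⊕0⊕1⊕1 = 1
Syndrome s8…s1 = 1101 → error at position 13.
Flip position 13: 011001100001011 → 011001100001111
Read data bits from positions 3,5,6,7,9,10,11,12,13,14,15: 10110001111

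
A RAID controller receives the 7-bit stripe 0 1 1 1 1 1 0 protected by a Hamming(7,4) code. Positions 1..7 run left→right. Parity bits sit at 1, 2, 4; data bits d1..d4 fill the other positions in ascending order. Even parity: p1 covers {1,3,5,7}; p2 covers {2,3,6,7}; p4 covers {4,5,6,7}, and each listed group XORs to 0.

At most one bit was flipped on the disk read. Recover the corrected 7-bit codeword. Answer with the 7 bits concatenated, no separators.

s1 (pos 1,3,5,7): 0⊕1⊕1⊕0 = 0
s2 (pos 2,3,6,7): 1⊕1⊕1⊕0 = 1
s4 (pos 4,5,6,7): 1⊕1⊕1⊕0 = 1
Syndrome s4…s1 = 110 → error at position 6.
Flip position 6: 0111110 → 0111100

0111100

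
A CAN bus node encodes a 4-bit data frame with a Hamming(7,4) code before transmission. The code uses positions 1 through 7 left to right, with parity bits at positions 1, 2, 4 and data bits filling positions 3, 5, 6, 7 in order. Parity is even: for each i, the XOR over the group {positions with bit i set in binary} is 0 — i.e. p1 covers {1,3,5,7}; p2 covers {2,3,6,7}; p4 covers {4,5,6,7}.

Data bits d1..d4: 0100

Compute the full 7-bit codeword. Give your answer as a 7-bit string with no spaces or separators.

Place data at non-parity positions: p1 p2 0 p4 1 0 0
p1 (pos 1,3,5,7): XOR of data positions = 0⊕1⊕0 = 1
p2 (pos 2,3,6,7): XOR of data positions = 0⊕0⊕0 = 0
p4 (pos 4,5,6,7): XOR of data positions = 1⊕0⊕0 = 1
Codeword: 1001100

1001100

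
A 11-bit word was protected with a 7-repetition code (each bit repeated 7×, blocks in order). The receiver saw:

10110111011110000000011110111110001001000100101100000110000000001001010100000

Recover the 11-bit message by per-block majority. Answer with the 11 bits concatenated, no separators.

Block 1 (1011011): 5 ones → 1
Block 2 (1011110): 5 ones → 1
Block 3 (0000000): 0 ones → 0
Block 4 (1111011): 6 ones → 1
Block 5 (1110001): 4 ones → 1
Block 6 (0010001): 2 ones → 0
Block 7 (0010110): 3 ones → 0
Block 8 (0000110): 2 ones → 0
Block 9 (0000000): 0 ones → 0
Block 10 (0100101): 3 ones → 0
Block 11 (0100000): 1 one → 0

11011000000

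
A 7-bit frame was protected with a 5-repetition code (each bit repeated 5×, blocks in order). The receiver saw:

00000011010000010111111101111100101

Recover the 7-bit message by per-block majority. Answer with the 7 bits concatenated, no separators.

0101110

Block 1 (00000): 0 ones → 0
Block 2 (01101): 3 ones → 1
Block 3 (00000): 0 ones → 0
Block 4 (10111): 4 ones → 1
Block 5 (11110): 4 ones → 1
Block 6 (11111): 5 ones → 1
Block 7 (00101): 2 ones → 0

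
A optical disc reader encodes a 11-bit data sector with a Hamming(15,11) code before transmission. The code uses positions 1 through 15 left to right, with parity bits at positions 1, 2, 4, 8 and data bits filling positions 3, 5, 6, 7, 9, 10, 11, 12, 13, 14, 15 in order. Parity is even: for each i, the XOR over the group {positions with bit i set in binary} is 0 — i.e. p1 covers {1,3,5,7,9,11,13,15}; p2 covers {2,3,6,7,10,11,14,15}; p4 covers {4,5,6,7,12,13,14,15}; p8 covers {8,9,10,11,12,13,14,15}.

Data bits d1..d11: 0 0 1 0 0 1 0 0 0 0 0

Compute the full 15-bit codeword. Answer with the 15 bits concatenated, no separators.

000101010100000

Place data at non-parity positions: p1 p2 0 p4 0 1 0 p8 0 1 0 0 0 0 0
p1 (pos 1,3,5,7,9,11,13,15): XOR of data positions = 0⊕0⊕0⊕0⊕0⊕0⊕0 = 0
p2 (pos 2,3,6,7,10,11,14,15): XOR of data positions = 0⊕1⊕0⊕1⊕0⊕0⊕0 = 0
p4 (pos 4,5,6,7,12,13,14,15): XOR of data positions = 0⊕1⊕0⊕0⊕0⊕0⊕0 = 1
p8 (pos 8,9,10,11,12,13,14,15): XOR of data positions = 0⊕1⊕0⊕0⊕0⊕0⊕0 = 1
Codeword: 000101010100000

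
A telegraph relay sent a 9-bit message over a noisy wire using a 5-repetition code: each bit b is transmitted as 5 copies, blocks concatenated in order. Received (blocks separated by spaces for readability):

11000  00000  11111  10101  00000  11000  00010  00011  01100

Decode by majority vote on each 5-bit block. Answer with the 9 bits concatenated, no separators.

001100000

Block 1 (11000): 2 ones → 0
Block 2 (00000): 0 ones → 0
Block 3 (11111): 5 ones → 1
Block 4 (10101): 3 ones → 1
Block 5 (00000): 0 ones → 0
Block 6 (11000): 2 ones → 0
Block 7 (00010): 1 one → 0
Block 8 (00011): 2 ones → 0
Block 9 (01100): 2 ones → 0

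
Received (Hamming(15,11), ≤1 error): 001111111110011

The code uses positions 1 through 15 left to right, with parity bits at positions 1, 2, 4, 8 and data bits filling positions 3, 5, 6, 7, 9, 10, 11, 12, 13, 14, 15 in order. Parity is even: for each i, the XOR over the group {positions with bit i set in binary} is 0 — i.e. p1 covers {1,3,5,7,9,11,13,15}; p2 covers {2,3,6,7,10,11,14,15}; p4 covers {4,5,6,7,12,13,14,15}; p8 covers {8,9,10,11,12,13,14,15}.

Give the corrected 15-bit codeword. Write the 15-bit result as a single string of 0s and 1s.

011111111110011

s1 (pos 1,3,5,7,9,11,13,15): 0⊕1⊕1⊕1⊕1⊕1⊕0⊕1 = 0
s2 (pos 2,3,6,7,10,11,14,15): 0⊕1⊕1⊕1⊕1⊕1⊕1⊕1 = 1
s4 (pos 4,5,6,7,12,13,14,15): 1⊕1⊕1⊕1⊕0⊕0⊕1⊕1 = 0
s8 (pos 8,9,10,11,12,13,14,15): 1⊕1⊕1⊕1⊕0⊕0⊕1⊕1 = 0
Syndrome s8…s1 = 0010 → error at position 2.
Flip position 2: 001111111110011 → 011111111110011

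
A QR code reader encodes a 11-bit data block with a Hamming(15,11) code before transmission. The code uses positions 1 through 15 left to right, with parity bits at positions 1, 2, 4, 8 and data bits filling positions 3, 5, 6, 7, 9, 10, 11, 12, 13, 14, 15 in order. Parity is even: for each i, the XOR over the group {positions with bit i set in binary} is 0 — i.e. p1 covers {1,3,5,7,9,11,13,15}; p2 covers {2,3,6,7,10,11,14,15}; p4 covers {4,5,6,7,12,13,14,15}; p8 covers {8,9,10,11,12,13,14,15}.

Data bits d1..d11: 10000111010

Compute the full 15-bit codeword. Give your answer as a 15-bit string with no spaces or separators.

Place data at non-parity positions: p1 p2 1 p4 0 0 0 p8 0 1 1 1 0 1 0
p1 (pos 1,3,5,7,9,11,13,15): XOR of data positions = 1⊕0⊕0⊕0⊕1⊕0⊕0 = 0
p2 (pos 2,3,6,7,10,11,14,15): XOR of data positions = 1⊕0⊕0⊕1⊕1⊕1⊕0 = 0
p4 (pos 4,5,6,7,12,13,14,15): XOR of data positions = 0⊕0⊕0⊕1⊕0⊕1⊕0 = 0
p8 (pos 8,9,10,11,12,13,14,15): XOR of data positions = 0⊕1⊕1⊕1⊕0⊕1⊕0 = 0
Codeword: 001000000111010

001000000111010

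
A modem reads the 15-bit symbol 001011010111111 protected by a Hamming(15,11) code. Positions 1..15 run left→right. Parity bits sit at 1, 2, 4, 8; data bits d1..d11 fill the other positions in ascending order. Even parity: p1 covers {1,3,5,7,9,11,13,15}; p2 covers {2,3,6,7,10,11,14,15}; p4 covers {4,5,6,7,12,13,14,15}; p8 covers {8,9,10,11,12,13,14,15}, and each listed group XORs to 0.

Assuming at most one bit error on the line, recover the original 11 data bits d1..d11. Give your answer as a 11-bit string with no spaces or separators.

11101111111

s1 (pos 1,3,5,7,9,11,13,15): 0⊕1⊕1⊕0⊕0⊕1⊕1⊕1 = 1
s2 (pos 2,3,6,7,10,11,14,15): 0⊕1⊕1⊕0⊕1⊕1⊕1⊕1 = 0
s4 (pos 4,5,6,7,12,13,14,15): 0⊕1⊕1⊕0⊕1⊕1⊕1⊕1 = 0
s8 (pos 8,9,10,11,12,13,14,15): 1⊕0⊕1⊕1⊕1⊕1⊕1⊕1 = 1
Syndrome s8…s1 = 1001 → error at position 9.
Flip position 9: 001011010111111 → 001011011111111
Read data bits from positions 3,5,6,7,9,10,11,12,13,14,15: 11101111111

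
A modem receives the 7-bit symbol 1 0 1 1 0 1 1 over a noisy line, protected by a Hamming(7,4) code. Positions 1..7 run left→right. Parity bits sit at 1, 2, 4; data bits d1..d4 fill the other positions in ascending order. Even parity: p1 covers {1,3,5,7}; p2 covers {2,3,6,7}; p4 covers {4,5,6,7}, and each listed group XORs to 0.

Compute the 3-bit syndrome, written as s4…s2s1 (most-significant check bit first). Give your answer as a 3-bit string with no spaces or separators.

111

s1 (pos 1,3,5,7): 1⊕1⊕0⊕1 = 1
s2 (pos 2,3,6,7): 0⊕1⊕1⊕1 = 1
s4 (pos 4,5,6,7): 1⊕0⊕1⊕1 = 1
Syndrome s4…s1 = 111 → error at position 7.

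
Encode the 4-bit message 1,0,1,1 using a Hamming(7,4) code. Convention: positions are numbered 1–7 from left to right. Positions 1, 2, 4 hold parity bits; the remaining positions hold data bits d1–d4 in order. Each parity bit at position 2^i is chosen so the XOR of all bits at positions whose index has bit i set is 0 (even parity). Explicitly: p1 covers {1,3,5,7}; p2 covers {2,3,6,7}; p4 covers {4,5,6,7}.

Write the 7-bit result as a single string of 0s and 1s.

Place data at non-parity positions: p1 p2 1 p4 0 1 1
p1 (pos 1,3,5,7): XOR of data positions = 1⊕0⊕1 = 0
p2 (pos 2,3,6,7): XOR of data positions = 1⊕1⊕1 = 1
p4 (pos 4,5,6,7): XOR of data positions = 0⊕1⊕1 = 0
Codeword: 0110011

0110011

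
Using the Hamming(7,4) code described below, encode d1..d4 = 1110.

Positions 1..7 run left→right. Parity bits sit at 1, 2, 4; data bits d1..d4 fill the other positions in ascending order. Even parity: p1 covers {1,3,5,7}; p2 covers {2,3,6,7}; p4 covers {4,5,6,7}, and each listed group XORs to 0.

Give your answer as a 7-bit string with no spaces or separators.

0010110

Place data at non-parity positions: p1 p2 1 p4 1 1 0
p1 (pos 1,3,5,7): XOR of data positions = 1⊕1⊕0 = 0
p2 (pos 2,3,6,7): XOR of data positions = 1⊕1⊕0 = 0
p4 (pos 4,5,6,7): XOR of data positions = 1⊕1⊕0 = 0
Codeword: 0010110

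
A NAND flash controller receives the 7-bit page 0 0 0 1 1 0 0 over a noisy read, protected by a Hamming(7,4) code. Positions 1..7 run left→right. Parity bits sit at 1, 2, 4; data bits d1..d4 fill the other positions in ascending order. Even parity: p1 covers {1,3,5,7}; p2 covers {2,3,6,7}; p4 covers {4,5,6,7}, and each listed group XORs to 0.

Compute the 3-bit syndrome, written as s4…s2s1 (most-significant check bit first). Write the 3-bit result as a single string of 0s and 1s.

001

s1 (pos 1,3,5,7): 0⊕0⊕1⊕0 = 1
s2 (pos 2,3,6,7): 0⊕0⊕0⊕0 = 0
s4 (pos 4,5,6,7): 1⊕1⊕0⊕0 = 0
Syndrome s4…s1 = 001 → error at position 1.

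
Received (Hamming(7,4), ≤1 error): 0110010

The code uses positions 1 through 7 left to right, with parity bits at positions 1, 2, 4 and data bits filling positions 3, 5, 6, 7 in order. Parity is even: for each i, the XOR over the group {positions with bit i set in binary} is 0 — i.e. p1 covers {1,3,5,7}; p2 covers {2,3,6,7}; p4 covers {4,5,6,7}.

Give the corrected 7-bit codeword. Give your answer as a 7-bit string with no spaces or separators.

0110011

s1 (pos 1,3,5,7): 0⊕1⊕0⊕0 = 1
s2 (pos 2,3,6,7): 1⊕1⊕1⊕0 = 1
s4 (pos 4,5,6,7): 0⊕0⊕1⊕0 = 1
Syndrome s4…s1 = 111 → error at position 7.
Flip position 7: 0110010 → 0110011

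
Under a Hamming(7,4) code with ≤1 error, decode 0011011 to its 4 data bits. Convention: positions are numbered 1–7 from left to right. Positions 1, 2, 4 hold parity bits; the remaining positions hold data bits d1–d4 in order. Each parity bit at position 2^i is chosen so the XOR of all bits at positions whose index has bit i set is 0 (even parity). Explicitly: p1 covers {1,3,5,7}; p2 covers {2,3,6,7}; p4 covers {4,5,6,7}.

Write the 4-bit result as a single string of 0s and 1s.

1001

s1 (pos 1,3,5,7): 0⊕1⊕0⊕1 = 0
s2 (pos 2,3,6,7): 0⊕1⊕1⊕1 = 1
s4 (pos 4,5,6,7): 1⊕0⊕1⊕1 = 1
Syndrome s4…s1 = 110 → error at position 6.
Flip position 6: 0011011 → 0011001
Read data bits from positions 3,5,6,7: 1001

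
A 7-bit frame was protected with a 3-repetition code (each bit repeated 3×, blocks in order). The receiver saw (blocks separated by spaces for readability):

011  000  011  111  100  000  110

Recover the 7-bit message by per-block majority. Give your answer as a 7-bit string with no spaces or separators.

Block 1 (011): 2 ones → 1
Block 2 (000): 0 ones → 0
Block 3 (011): 2 ones → 1
Block 4 (111): 3 ones → 1
Block 5 (100): 1 one → 0
Block 6 (000): 0 ones → 0
Block 7 (110): 2 ones → 1

1011001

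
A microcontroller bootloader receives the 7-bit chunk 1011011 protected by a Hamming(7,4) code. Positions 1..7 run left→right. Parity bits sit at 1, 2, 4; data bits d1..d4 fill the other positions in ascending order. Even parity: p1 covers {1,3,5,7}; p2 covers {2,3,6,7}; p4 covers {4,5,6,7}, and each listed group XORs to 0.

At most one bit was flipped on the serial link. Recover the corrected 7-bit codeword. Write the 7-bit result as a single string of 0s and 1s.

s1 (pos 1,3,5,7): 1⊕1⊕0⊕1 = 1
s2 (pos 2,3,6,7): 0⊕1⊕1⊕1 = 1
s4 (pos 4,5,6,7): 1⊕0⊕1⊕1 = 1
Syndrome s4…s1 = 111 → error at position 7.
Flip position 7: 1011011 → 1011010

1011010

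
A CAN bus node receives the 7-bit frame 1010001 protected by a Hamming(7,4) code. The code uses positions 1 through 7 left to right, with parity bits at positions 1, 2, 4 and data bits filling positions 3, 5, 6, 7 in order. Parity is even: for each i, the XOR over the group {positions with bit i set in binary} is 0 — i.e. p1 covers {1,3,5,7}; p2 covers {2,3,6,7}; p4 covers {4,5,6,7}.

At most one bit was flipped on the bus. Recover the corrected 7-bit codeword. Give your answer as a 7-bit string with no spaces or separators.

1010101

s1 (pos 1,3,5,7): 1⊕1⊕0⊕1 = 1
s2 (pos 2,3,6,7): 0⊕1⊕0⊕1 = 0
s4 (pos 4,5,6,7): 0⊕0⊕0⊕1 = 1
Syndrome s4…s1 = 101 → error at position 5.
Flip position 5: 1010001 → 1010101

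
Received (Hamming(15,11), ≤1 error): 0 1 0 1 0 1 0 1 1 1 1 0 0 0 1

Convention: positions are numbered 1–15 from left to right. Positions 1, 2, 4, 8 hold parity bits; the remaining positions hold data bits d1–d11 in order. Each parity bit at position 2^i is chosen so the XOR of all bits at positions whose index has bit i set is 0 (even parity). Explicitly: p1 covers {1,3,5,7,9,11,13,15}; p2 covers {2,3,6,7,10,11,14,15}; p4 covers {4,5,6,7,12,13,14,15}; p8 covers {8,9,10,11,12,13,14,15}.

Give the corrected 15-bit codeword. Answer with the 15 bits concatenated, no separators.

010101011110000

s1 (pos 1,3,5,7,9,11,13,15): 0⊕0⊕0⊕0⊕1⊕1⊕0⊕1 = 1
s2 (pos 2,3,6,7,10,11,14,15): 1⊕0⊕1⊕0⊕1⊕1⊕0⊕1 = 1
s4 (pos 4,5,6,7,12,13,14,15): 1⊕0⊕1⊕0⊕0⊕0⊕0⊕1 = 1
s8 (pos 8,9,10,11,12,13,14,15): 1⊕1⊕1⊕1⊕0⊕0⊕0⊕1 = 1
Syndrome s8…s1 = 1111 → error at position 15.
Flip position 15: 010101011110001 → 010101011110000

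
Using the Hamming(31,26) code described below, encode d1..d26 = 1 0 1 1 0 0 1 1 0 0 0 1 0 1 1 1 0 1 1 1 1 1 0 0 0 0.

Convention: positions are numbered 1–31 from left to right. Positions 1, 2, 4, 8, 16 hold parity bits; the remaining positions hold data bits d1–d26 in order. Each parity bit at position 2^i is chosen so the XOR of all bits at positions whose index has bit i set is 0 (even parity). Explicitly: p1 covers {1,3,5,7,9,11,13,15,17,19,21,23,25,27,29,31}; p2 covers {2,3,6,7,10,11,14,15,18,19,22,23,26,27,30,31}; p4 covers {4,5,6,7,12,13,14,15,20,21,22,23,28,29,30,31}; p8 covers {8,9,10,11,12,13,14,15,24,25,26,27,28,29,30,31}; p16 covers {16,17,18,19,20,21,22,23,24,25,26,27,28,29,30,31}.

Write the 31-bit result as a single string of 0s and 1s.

Place data at non-parity positions: p1 p2 1 p4 0 1 1 p8 0 0 1 1 0 0 0 p16 1 0 1 1 1 0 1 1 1 1 1 0 0 0 0
p1 (pos 1,3,5,7,9,11,13,15,17,19,21,23,25,27,29,31): XOR of data positions = 1⊕0⊕1⊕0⊕1⊕0⊕0⊕1⊕1⊕1⊕1⊕1⊕1⊕0⊕0 = 1
p2 (pos 2,3,6,7,10,11,14,15,18,19,22,23,26,27,30,31): XOR of data positions = 1⊕1⊕1⊕0⊕1⊕0⊕0⊕0⊕1⊕0⊕1⊕1⊕1⊕0⊕0 = 0
p4 (pos 4,5,6,7,12,13,14,15,20,21,22,23,28,29,30,31): XOR of data positions = 0⊕1⊕1⊕1⊕0⊕0⊕0⊕1⊕1⊕0⊕1⊕0⊕0⊕0⊕0 = 0
p8 (pos 8,9,10,11,12,13,14,15,24,25,26,27,28,29,30,31): XOR of data positions = 0⊕0⊕1⊕1⊕0⊕0⊕0⊕1⊕1⊕1⊕1⊕0⊕0⊕0⊕0 = 0
p16 (pos 16,17,18,19,20,21,22,23,24,25,26,27,28,29,30,31): XOR of data positions = 1⊕0⊕1⊕1⊕1⊕0⊕1⊕1⊕1⊕1⊕1⊕0⊕0⊕0⊕0 = 1
Codeword: 1010011000110001101110111110000

1010011000110001101110111110000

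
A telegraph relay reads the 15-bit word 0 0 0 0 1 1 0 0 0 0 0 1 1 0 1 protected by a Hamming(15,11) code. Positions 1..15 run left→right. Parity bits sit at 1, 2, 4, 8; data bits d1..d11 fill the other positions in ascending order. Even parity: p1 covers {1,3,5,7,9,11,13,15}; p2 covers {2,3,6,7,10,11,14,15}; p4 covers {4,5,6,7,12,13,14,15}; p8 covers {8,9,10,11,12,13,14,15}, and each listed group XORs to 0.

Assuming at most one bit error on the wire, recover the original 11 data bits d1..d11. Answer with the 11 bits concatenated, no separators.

01100001001

s1 (pos 1,3,5,7,9,11,13,15): 0⊕0⊕1⊕0⊕0⊕0⊕1⊕1 = 1
s2 (pos 2,3,6,7,10,11,14,15): 0⊕0⊕1⊕0⊕0⊕0⊕0⊕1 = 0
s4 (pos 4,5,6,7,12,13,14,15): 0⊕1⊕1⊕0⊕1⊕1⊕0⊕1 = 1
s8 (pos 8,9,10,11,12,13,14,15): 0⊕0⊕0⊕0⊕1⊕1⊕0⊕1 = 1
Syndrome s8…s1 = 1101 → error at position 13.
Flip position 13: 000011000001101 → 000011000001001
Read data bits from positions 3,5,6,7,9,10,11,12,13,14,15: 01100001001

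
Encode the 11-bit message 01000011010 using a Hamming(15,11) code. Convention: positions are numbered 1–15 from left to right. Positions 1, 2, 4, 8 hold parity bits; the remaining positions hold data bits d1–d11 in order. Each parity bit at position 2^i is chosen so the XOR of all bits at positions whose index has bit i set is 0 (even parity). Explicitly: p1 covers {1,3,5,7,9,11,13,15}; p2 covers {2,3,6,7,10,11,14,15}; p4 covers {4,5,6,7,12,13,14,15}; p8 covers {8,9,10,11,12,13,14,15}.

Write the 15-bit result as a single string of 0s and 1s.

000110010011010

Place data at non-parity positions: p1 p2 0 p4 1 0 0 p8 0 0 1 1 0 1 0
p1 (pos 1,3,5,7,9,11,13,15): XOR of data positions = 0⊕1⊕0⊕0⊕1⊕0⊕0 = 0
p2 (pos 2,3,6,7,10,11,14,15): XOR of data positions = 0⊕0⊕0⊕0⊕1⊕1⊕0 = 0
p4 (pos 4,5,6,7,12,13,14,15): XOR of data positions = 1⊕0⊕0⊕1⊕0⊕1⊕0 = 1
p8 (pos 8,9,10,11,12,13,14,15): XOR of data positions = 0⊕0⊕1⊕1⊕0⊕1⊕0 = 1
Codeword: 000110010011010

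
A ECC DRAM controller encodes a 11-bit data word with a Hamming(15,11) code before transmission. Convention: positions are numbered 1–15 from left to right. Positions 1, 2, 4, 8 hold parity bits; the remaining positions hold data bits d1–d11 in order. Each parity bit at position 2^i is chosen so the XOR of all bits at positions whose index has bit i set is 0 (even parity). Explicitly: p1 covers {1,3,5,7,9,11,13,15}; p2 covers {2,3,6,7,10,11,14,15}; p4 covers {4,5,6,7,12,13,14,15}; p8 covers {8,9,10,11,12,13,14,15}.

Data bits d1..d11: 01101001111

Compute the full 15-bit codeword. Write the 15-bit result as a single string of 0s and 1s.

Place data at non-parity positions: p1 p2 0 p4 1 1 0 p8 1 0 0 1 1 1 1
p1 (pos 1,3,5,7,9,11,13,15): XOR of data positions = 0⊕1⊕0⊕1⊕0⊕1⊕1 = 0
p2 (pos 2,3,6,7,10,11,14,15): XOR of data positions = 0⊕1⊕0⊕0⊕0⊕1⊕1 = 1
p4 (pos 4,5,6,7,12,13,14,15): XOR of data positions = 1⊕1⊕0⊕1⊕1⊕1⊕1 = 0
p8 (pos 8,9,10,11,12,13,14,15): XOR of data positions = 1⊕0⊕0⊕1⊕1⊕1⊕1 = 1
Codeword: 010011011001111

010011011001111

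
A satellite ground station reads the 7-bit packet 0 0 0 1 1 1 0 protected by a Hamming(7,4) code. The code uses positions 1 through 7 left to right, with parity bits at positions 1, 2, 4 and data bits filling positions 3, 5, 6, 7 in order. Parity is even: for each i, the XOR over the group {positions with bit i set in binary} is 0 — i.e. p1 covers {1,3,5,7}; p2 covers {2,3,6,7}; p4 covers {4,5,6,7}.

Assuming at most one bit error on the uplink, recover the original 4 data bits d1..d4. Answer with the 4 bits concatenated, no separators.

0111

s1 (pos 1,3,5,7): 0⊕0⊕1⊕0 = 1
s2 (pos 2,3,6,7): 0⊕0⊕1⊕0 = 1
s4 (pos 4,5,6,7): 1⊕1⊕1⊕0 = 1
Syndrome s4…s1 = 111 → error at position 7.
Flip position 7: 0001110 → 0001111
Read data bits from positions 3,5,6,7: 0111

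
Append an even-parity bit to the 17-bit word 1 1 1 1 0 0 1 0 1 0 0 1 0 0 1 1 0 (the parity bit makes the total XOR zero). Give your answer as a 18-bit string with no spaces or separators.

XOR of the 17 data bits: 1⊕1⊕1⊕1⊕0⊕0⊕1⊕0⊕1⊕0⊕0⊕1⊕0⊕0⊕1⊕1⊕0 = 1
Parity bit = 1 (so all 18 bits XOR to 0).

111100101001001101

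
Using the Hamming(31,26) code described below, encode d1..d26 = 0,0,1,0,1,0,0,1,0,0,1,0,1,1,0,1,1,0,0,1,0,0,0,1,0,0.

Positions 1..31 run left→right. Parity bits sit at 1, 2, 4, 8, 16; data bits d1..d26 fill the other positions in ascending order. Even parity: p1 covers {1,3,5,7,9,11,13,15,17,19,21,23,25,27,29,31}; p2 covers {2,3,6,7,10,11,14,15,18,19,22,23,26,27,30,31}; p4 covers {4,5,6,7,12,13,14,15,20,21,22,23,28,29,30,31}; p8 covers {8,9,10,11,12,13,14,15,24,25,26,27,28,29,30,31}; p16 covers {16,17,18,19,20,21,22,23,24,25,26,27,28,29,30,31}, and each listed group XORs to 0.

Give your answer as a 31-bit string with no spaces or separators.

0100010110010010011011001000100

Place data at non-parity positions: p1 p2 0 p4 0 1 0 p8 1 0 0 1 0 0 1 p16 0 1 1 0 1 1 0 0 1 0 0 0 1 0 0
p1 (pos 1,3,5,7,9,11,13,15,17,19,21,23,25,27,29,31): XOR of data positions = 0⊕0⊕0⊕1⊕0⊕0⊕1⊕0⊕1⊕1⊕0⊕1⊕0⊕1⊕0 = 0
p2 (pos 2,3,6,7,10,11,14,15,18,19,22,23,26,27,30,31): XOR of data positions = 0⊕1⊕0⊕0⊕0⊕0⊕1⊕1⊕1⊕1⊕0⊕0⊕0⊕0⊕0 = 1
p4 (pos 4,5,6,7,12,13,14,15,20,21,22,23,28,29,30,31): XOR of data positions = 0⊕1⊕0⊕1⊕0⊕0⊕1⊕0⊕1⊕1⊕0⊕0⊕1⊕0⊕0 = 0
p8 (pos 8,9,10,11,12,13,14,15,24,25,26,27,28,29,30,31): XOR of data positions = 1⊕0⊕0⊕1⊕0⊕0⊕1⊕0⊕1⊕0⊕0⊕0⊕1⊕0⊕0 = 1
p16 (pos 16,17,18,19,20,21,22,23,24,25,26,27,28,29,30,31): XOR of data positions = 0⊕1⊕1⊕0⊕1⊕1⊕0⊕0⊕1⊕0⊕0⊕0⊕1⊕0⊕0 = 0
Codeword: 0100010110010010011011001000100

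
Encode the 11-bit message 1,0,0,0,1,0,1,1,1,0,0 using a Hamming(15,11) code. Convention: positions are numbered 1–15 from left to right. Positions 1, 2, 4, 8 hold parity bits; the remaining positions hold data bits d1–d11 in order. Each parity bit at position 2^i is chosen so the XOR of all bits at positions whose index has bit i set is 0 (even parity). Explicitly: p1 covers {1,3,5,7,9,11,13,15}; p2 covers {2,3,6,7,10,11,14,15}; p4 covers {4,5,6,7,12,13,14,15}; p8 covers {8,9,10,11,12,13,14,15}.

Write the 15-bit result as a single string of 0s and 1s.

001000001011100

Place data at non-parity positions: p1 p2 1 p4 0 0 0 p8 1 0 1 1 1 0 0
p1 (pos 1,3,5,7,9,11,13,15): XOR of data positions = 1⊕0⊕0⊕1⊕1⊕1⊕0 = 0
p2 (pos 2,3,6,7,10,11,14,15): XOR of data positions = 1⊕0⊕0⊕0⊕1⊕0⊕0 = 0
p4 (pos 4,5,6,7,12,13,14,15): XOR of data positions = 0⊕0⊕0⊕1⊕1⊕0⊕0 = 0
p8 (pos 8,9,10,11,12,13,14,15): XOR of data positions = 1⊕0⊕1⊕1⊕1⊕0⊕0 = 0
Codeword: 001000001011100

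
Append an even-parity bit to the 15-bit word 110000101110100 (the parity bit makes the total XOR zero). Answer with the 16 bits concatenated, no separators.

XOR of the 15 data bits: 1⊕1⊕0⊕0⊕0⊕0⊕1⊕0⊕1⊕1⊕1⊕0⊕1⊕0⊕0 = 1
Parity bit = 1 (so all 16 bits XOR to 0).

1100001011101001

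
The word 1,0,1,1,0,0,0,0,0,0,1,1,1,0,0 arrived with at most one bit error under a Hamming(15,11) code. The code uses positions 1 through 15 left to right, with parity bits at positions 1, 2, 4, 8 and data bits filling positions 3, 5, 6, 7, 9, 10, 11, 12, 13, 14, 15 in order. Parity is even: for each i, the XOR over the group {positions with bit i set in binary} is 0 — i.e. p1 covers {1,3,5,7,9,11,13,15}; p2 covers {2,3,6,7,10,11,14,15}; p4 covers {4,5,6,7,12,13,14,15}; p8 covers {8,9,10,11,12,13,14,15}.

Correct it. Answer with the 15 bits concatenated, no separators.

s1 (pos 1,3,5,7,9,11,13,15): 1⊕1⊕0⊕0⊕0⊕1⊕1⊕0 = 0
s2 (pos 2,3,6,7,10,11,14,15): 0⊕1⊕0⊕0⊕0⊕1⊕0⊕0 = 0
s4 (pos 4,5,6,7,12,13,14,15): 1⊕0⊕0⊕0⊕1⊕1⊕0⊕0 = 1
s8 (pos 8,9,10,11,12,13,14,15): 0⊕0⊕0⊕1⊕1⊕1⊕0⊕0 = 1
Syndrome s8…s1 = 1100 → error at position 12.
Flip position 12: 101100000011100 → 101100000010100

101100000010100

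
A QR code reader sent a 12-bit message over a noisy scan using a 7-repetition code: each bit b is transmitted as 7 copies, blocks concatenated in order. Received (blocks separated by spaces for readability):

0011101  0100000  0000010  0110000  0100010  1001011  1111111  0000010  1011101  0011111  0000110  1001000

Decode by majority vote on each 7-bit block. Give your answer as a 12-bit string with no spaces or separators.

100001101100

Block 1 (0011101): 4 ones → 1
Block 2 (0100000): 1 one → 0
Block 3 (0000010): 1 one → 0
Block 4 (0110000): 2 ones → 0
Block 5 (0100010): 2 ones → 0
Block 6 (1001011): 4 ones → 1
Block 7 (1111111): 7 ones → 1
Block 8 (0000010): 1 one → 0
Block 9 (1011101): 5 ones → 1
Block 10 (0011111): 5 ones → 1
Block 11 (0000110): 2 ones → 0
Block 12 (1001000): 2 ones → 0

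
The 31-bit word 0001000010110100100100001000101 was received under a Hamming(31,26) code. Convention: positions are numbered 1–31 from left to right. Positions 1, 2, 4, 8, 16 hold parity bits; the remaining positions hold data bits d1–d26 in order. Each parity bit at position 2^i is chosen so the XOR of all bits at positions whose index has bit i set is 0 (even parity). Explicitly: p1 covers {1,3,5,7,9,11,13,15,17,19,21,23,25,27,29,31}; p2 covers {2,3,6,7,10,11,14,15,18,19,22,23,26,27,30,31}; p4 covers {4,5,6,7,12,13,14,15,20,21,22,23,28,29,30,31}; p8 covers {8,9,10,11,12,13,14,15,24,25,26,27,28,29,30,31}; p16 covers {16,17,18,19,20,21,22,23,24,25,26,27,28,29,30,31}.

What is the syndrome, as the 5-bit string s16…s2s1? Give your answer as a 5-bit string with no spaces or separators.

s1 (pos 1,3,5,7,9,11,13,15,17,19,21,23,25,27,29,31): 0⊕0⊕0⊕0⊕1⊕1⊕0⊕0⊕1⊕0⊕0⊕0⊕1⊕0⊕1⊕1 = 0
s2 (pos 2,3,6,7,10,11,14,15,18,19,22,23,26,27,30,31): 0⊕0⊕0⊕0⊕0⊕1⊕1⊕0⊕0⊕0⊕0⊕0⊕0⊕0⊕0⊕1 = 1
s4 (pos 4,5,6,7,12,13,14,15,20,21,22,23,28,29,30,31): 1⊕0⊕0⊕0⊕1⊕0⊕1⊕0⊕1⊕0⊕0⊕0⊕0⊕1⊕0⊕1 = 0
s8 (pos 8,9,10,11,12,13,14,15,24,25,26,27,28,29,30,31): 0⊕1⊕0⊕1⊕1⊕0⊕1⊕0⊕0⊕1⊕0⊕0⊕0⊕1⊕0⊕1 = 1
s16 (pos 16,17,18,19,20,21,22,23,24,25,26,27,28,29,30,31): 0⊕1⊕0⊕0⊕1⊕0⊕0⊕0⊕0⊕1⊕0⊕0⊕0⊕1⊕0⊕1 = 1
Syndrome s16…s1 = 11010 → error at position 26.

11010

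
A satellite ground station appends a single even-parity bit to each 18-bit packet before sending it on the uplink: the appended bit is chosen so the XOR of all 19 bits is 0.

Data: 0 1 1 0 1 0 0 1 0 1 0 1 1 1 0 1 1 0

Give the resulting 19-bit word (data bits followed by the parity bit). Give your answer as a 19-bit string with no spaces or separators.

XOR of the 18 data bits: 0⊕1⊕1⊕0⊕1⊕0⊕0⊕1⊕0⊕1⊕0⊕1⊕1⊕1⊕0⊕1⊕1⊕0 = 0
Parity bit = 0 (so all 19 bits XOR to 0).

0110100101011101100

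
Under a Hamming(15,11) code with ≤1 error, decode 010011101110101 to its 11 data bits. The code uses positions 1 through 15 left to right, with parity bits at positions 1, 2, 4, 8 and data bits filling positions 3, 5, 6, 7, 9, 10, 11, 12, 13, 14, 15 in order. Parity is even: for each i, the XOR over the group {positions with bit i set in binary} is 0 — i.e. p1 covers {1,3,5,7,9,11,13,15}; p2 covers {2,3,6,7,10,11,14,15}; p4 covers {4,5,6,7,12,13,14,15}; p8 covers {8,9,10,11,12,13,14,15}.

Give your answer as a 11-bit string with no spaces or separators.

01111111101

s1 (pos 1,3,5,7,9,11,13,15): 0⊕0⊕1⊕1⊕1⊕1⊕1⊕1 = 0
s2 (pos 2,3,6,7,10,11,14,15): 1⊕0⊕1⊕1⊕1⊕1⊕0⊕1 = 0
s4 (pos 4,5,6,7,12,13,14,15): 0⊕1⊕1⊕1⊕0⊕1⊕0⊕1 = 1
s8 (pos 8,9,10,11,12,13,14,15): 0⊕1⊕1⊕1⊕0⊕1⊕0⊕1 = 1
Syndrome s8…s1 = 1100 → error at position 12.
Flip position 12: 010011101110101 → 010011101111101
Read data bits from positions 3,5,6,7,9,10,11,12,13,14,15: 01111111101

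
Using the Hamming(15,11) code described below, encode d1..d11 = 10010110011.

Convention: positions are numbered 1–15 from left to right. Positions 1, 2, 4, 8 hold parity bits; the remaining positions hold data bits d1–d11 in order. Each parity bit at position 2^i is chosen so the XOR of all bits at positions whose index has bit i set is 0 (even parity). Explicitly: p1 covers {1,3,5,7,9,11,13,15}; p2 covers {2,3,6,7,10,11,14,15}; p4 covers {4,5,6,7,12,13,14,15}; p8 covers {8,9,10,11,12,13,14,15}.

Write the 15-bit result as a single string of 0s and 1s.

Place data at non-parity positions: p1 p2 1 p4 0 0 1 p8 0 1 1 0 0 1 1
p1 (pos 1,3,5,7,9,11,13,15): XOR of data positions = 1⊕0⊕1⊕0⊕1⊕0⊕1 = 0
p2 (pos 2,3,6,7,10,11,14,15): XOR of data positions = 1⊕0⊕1⊕1⊕1⊕1⊕1 = 0
p4 (pos 4,5,6,7,12,13,14,15): XOR of data positions = 0⊕0⊕1⊕0⊕0⊕1⊕1 = 1
p8 (pos 8,9,10,11,12,13,14,15): XOR of data positions = 0⊕1⊕1⊕0⊕0⊕1⊕1 = 0
Codeword: 001100100110011

001100100110011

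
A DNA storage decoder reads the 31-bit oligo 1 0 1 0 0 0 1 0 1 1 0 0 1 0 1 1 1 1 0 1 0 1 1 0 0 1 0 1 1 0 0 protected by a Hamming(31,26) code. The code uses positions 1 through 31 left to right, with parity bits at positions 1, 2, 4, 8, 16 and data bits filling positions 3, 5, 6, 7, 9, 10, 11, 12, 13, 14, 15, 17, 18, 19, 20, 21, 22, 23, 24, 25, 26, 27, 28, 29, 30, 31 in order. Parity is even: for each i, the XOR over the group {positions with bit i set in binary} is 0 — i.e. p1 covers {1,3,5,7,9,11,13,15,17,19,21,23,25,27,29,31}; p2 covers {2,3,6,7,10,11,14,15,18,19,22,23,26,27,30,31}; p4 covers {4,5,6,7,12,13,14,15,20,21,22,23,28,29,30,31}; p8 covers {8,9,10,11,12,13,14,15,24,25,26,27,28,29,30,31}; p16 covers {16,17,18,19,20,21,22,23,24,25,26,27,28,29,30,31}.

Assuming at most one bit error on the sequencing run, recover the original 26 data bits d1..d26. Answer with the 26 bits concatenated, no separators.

10011100101110101101101100

s1 (pos 1,3,5,7,9,11,13,15,17,19,21,23,25,27,29,31): 1⊕1⊕0⊕1⊕1⊕0⊕1⊕1⊕1⊕0⊕0⊕1⊕0⊕0⊕1⊕0 = 1
s2 (pos 2,3,6,7,10,11,14,15,18,19,22,23,26,27,30,31): 0⊕1⊕0⊕1⊕1⊕0⊕0⊕1⊕1⊕0⊕1⊕1⊕1⊕0⊕0⊕0 = 0
s4 (pos 4,5,6,7,12,13,14,15,20,21,22,23,28,29,30,31): 0⊕0⊕0⊕1⊕0⊕1⊕0⊕1⊕1⊕0⊕1⊕1⊕1⊕1⊕0⊕0 = 0
s8 (pos 8,9,10,11,12,13,14,15,24,25,26,27,28,29,30,31): 0⊕1⊕1⊕0⊕0⊕1⊕0⊕1⊕0⊕0⊕1⊕0⊕1⊕1⊕0⊕0 = 1
s16 (pos 16,17,18,19,20,21,22,23,24,25,26,27,28,29,30,31): 1⊕1⊕1⊕0⊕1⊕0⊕1⊕1⊕0⊕0⊕1⊕0⊕1⊕1⊕0⊕0 = 1
Syndrome s16…s1 = 11001 → error at position 25.
Flip position 25: 1010001011001011110101100101100 → 1010001011001011110101101101100
Read data bits from positions 3,5,6,7,9,10,11,12,13,14,15,17,18,19,20,21,22,23,24,25,26,27,28,29,30,31: 10011100101110101101101100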